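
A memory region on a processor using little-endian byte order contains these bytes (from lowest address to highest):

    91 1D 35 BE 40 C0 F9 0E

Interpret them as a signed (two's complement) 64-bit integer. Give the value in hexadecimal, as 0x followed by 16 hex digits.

0x0EF9C040BE351D91

Little-endian: lowest address holds the least-significant byte.
Reassemble most-significant byte first: 0E F9 C0 40 BE 35 1D 91 → 0x0EF9C040BE351D91.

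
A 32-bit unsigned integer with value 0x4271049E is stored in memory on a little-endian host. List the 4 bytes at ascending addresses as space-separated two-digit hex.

9E 04 71 42

Split into bytes (most-significant first): 42 71 04 9E.
Little-endian: lowest address holds the least-significant byte.
So at ascending addresses the bytes are 9E 04 71 42.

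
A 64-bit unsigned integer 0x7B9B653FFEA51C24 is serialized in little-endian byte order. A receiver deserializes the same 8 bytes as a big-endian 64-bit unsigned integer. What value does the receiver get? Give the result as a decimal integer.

2602137196117203835

Stored little-endian, the bytes at ascending addresses are 24 1C A5 FE 3F 65 9B 7B.
Read back as big-endian, the last byte is least significant, giving 0x241CA5FE3F659B7B.
0x241CA5FE3F659B7B = 2602137196117203835.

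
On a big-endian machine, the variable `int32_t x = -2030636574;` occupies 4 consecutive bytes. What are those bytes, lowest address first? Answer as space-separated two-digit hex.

Two's complement of -2030636574 in 32 bits: 2030636574 = 0x79090E1E; invert → 0x86F6F1E1; add 1 → 0x86F6F1E2.
Split into bytes (most-significant first): 86 F6 F1 E2.
In big-endian order the high byte comes first in memory.
So the memory order matches the most-significant-first order: 86 F6 F1 E2.

86 F6 F1 E2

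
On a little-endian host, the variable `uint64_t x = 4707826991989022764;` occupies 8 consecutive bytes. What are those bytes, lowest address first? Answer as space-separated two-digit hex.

2C 60 80 C1 B4 8F 55 41

4707826991989022764 in hexadecimal, padded to 64 bits, is 0x41558FB4C180602C.
Split into bytes (most-significant first): 41 55 8F B4 C1 80 60 2C.
Little-endian stores the least-significant byte at the lowest address.
So at ascending addresses the bytes are 2C 60 80 C1 B4 8F 55 41.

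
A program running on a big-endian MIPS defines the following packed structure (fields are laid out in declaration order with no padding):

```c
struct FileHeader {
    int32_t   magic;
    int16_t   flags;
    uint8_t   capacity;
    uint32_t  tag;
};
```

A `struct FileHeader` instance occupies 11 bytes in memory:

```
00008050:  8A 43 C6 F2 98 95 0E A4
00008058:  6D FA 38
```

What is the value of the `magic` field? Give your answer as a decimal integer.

`magic` is the first field, at byte offset 0, occupying 4 bytes.
Bytes at offsets 0..3: 8A 43 C6 F2.
In big-endian order the high byte comes first in memory.
The bytes are already most-significant first: 0x8A43C6F2.
Top bit is set, so as a signed 32-bit value this is 0x8A43C6F2 − 2^32 = -1975269646.

-1975269646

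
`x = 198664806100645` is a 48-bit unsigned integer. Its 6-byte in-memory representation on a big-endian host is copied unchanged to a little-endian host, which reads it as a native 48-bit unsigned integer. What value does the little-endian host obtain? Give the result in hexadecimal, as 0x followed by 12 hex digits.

198664806100645 in 48-bit hexadecimal is 0xB4AF41326EA5.
Stored big-endian, the bytes at ascending addresses are B4 AF 41 32 6E A5.
Read back as little-endian, the first byte is least significant, giving 0xA56E3241AFB4.

0xA56E3241AFB4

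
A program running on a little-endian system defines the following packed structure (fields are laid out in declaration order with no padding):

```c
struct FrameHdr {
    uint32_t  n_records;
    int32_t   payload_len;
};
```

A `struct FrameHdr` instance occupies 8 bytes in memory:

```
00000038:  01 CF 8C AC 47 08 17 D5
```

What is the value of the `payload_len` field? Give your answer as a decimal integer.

`payload_len` follows `n_records` (4 bytes), so it starts at byte offset 4 and occupies 4 bytes.
Bytes at offsets 4..7: 47 08 17 D5.
Little-endian: lowest address holds the least-significant byte.
Reassemble most-significant byte first: D5 17 08 47 → 0xD5170847.
Top bit is set, so as a signed 32-bit value this is 0xD5170847 − 2^32 = -719910841.

-719910841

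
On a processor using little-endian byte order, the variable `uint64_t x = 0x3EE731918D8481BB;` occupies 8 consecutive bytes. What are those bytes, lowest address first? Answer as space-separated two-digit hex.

Split into bytes (most-significant first): 3E E7 31 91 8D 84 81 BB.
Little-endian: lowest address holds the least-significant byte.
So at ascending addresses the bytes are BB 81 84 8D 91 31 E7 3E.

BB 81 84 8D 91 31 E7 3E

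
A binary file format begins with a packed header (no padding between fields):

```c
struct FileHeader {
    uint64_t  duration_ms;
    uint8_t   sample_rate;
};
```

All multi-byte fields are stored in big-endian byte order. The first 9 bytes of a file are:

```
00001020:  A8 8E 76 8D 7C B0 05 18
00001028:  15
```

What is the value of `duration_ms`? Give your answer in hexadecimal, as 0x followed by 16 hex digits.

0xA88E768D7CB00518

`duration_ms` is the first field, at byte offset 0, occupying 8 bytes.
Bytes at offsets 0..7: A8 8E 76 8D 7C B0 05 18.
In big-endian order the high byte comes first in memory.
The bytes are already most-significant first: 0xA88E768D7CB00518.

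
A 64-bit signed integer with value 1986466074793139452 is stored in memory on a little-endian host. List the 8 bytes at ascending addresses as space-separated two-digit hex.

1986466074793139452 in hexadecimal, padded to 64 bits, is 0x1B91585ECA68DCFC.
Split into bytes (most-significant first): 1B 91 58 5E CA 68 DC FC.
Little-endian stores the least-significant byte at the lowest address.
So at ascending addresses the bytes are FC DC 68 CA 5E 58 91 1B.

FC DC 68 CA 5E 58 91 1B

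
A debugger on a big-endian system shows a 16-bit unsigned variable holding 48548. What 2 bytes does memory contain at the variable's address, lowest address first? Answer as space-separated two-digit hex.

BD A4

48548 in hexadecimal, padded to 16 bits, is 0xBDA4.
Split into bytes (most-significant first): BD A4.
Big-endian: lowest address holds the most-significant byte.
So the memory order matches the most-significant-first order: BD A4.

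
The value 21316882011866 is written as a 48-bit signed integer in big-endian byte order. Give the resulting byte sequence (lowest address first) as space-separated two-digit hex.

21316882011866 in hexadecimal, padded to 48 bits, is 0x1363392E16DA.
Split into bytes (most-significant first): 13 63 39 2E 16 DA.
In big-endian order the high byte comes first in memory.
So the memory order matches the most-significant-first order: 13 63 39 2E 16 DA.

13 63 39 2E 16 DA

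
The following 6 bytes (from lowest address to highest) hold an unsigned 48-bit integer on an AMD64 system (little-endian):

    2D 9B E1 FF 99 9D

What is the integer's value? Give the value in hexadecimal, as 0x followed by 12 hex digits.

0x9D99FFE19B2D

In little-endian order the low byte comes first in memory.
Reassemble most-significant byte first: 9D 99 FF E1 9B 2D → 0x9D99FFE19B2D.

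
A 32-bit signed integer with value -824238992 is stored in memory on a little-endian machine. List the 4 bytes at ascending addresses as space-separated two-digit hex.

Two's complement of -824238992 in 32 bits: 824238992 = 0x3120E390; invert → 0xCEDF1C6F; add 1 → 0xCEDF1C70.
Split into bytes (most-significant first): CE DF 1C 70.
Little-endian stores the least-significant byte at the lowest address.
So at ascending addresses the bytes are 70 1C DF CE.

70 1C DF CE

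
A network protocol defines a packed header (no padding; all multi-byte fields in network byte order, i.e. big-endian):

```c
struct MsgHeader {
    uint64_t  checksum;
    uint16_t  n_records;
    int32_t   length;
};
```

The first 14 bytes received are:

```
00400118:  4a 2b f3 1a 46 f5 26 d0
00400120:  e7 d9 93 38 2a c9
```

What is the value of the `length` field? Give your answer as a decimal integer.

-1825035575

`length` follows `checksum` (8 B), `n_records` (2 B), so it starts at offset 8 + 2 = 10 and occupies 4 bytes.
Bytes at offsets 10..13: 93 38 2A C9.
In big-endian order the high byte comes first in memory.
The bytes are already most-significant first: 0x93382AC9.
Top bit is set, so as a signed 32-bit value this is 0x93382AC9 − 2^32 = -1825035575.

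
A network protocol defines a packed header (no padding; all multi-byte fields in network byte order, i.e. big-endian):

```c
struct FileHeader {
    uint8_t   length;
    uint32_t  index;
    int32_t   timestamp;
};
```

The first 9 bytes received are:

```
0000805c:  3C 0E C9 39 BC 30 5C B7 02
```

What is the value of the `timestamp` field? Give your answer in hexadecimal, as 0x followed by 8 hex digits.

0x305CB702

`timestamp` follows `length` (1 B), `index` (4 B), so it starts at offset 1 + 4 = 5 and occupies 4 bytes.
Bytes at offsets 5..8: 30 5C B7 02.
In big-endian order the high byte comes first in memory.
The bytes are already most-significant first: 0x305CB702.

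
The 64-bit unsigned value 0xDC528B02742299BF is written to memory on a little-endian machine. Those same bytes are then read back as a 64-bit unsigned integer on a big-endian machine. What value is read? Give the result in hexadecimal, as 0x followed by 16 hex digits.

Stored little-endian, the bytes at ascending addresses are BF 99 22 74 02 8B 52 DC.
Read back as big-endian, the last byte is least significant, giving 0xBF992274028B52DC.

0xBF992274028B52DC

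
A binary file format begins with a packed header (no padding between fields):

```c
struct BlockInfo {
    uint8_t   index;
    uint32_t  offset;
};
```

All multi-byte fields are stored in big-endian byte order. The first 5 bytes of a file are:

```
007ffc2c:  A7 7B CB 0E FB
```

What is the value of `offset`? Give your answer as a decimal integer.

2076905211

`offset` follows `index` (1 byte), so it starts at byte offset 1 and occupies 4 bytes.
Bytes at offsets 1..4: 7B CB 0E FB.
Big-endian stores the most-significant byte at the lowest address.
The bytes are already most-significant first: 0x7BCB0EFB.
0x7BCB0EFB = 2076905211.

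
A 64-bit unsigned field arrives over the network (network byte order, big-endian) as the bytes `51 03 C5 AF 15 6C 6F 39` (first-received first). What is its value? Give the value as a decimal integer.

5837726897771671353

Big-endian stores the most-significant byte at the lowest address.
The bytes are already most-significant first: 0x5103C5AF156C6F39.
0x5103C5AF156C6F39 = 5837726897771671353.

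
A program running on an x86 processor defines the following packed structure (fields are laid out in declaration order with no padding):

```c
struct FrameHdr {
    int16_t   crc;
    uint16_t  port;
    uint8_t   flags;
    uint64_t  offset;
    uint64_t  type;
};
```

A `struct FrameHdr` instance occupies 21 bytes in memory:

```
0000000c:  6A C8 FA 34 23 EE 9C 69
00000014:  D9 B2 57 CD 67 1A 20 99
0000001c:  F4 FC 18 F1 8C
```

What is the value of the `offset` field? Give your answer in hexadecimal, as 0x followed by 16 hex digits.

0x67CD57B2D9699CEE

`offset` follows `crc` (2 B), `port` (2 B), `flags` (1 B), so it starts at offset 2 + 2 + 1 = 5 and occupies 8 bytes.
Bytes at offsets 5..12: EE 9C 69 D9 B2 57 CD 67.
Little-endian stores the least-significant byte at the lowest address.
Reassemble most-significant byte first: 67 CD 57 B2 D9 69 9C EE → 0x67CD57B2D9699CEE.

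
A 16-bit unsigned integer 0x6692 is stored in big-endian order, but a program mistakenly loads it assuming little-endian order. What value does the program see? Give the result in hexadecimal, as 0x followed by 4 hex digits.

0x9266

Stored big-endian, the bytes at ascending addresses are 66 92.
Read back as little-endian, the first byte is least significant, giving 0x9266.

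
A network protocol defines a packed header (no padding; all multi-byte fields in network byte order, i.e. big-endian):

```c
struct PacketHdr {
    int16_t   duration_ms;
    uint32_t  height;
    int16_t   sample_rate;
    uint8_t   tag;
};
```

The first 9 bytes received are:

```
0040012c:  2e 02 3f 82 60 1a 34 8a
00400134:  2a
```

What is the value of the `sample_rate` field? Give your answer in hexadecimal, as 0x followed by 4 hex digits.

`sample_rate` follows `duration_ms` (2 B), `height` (4 B), so it starts at offset 2 + 4 = 6 and occupies 2 bytes.
Bytes at offsets 6..7: 34 8A.
Big-endian: lowest address holds the most-significant byte.
The bytes are already most-significant first: 0x348A.

0x348A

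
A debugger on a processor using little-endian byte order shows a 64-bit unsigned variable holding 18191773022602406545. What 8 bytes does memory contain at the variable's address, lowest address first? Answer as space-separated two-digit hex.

18191773022602406545 in hexadecimal, padded to 64 bits, is 0xFC76292E0EC02A91.
Split into bytes (most-significant first): FC 76 29 2E 0E C0 2A 91.
Little-endian stores the least-significant byte at the lowest address.
So at ascending addresses the bytes are 91 2A C0 0E 2E 29 76 FC.

91 2A C0 0E 2E 29 76 FC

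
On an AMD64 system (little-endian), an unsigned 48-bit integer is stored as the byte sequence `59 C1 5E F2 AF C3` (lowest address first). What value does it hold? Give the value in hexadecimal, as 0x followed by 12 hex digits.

0xC3AFF25EC159

Little-endian: lowest address holds the least-significant byte.
Reassemble most-significant byte first: C3 AF F2 5E C1 59 → 0xC3AFF25EC159.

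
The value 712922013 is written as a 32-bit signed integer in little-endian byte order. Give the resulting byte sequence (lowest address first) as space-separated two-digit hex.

9D 53 7E 2A

712922013 in hexadecimal, padded to 32 bits, is 0x2A7E539D.
Split into bytes (most-significant first): 2A 7E 53 9D.
Little-endian stores the least-significant byte at the lowest address.
So at ascending addresses the bytes are 9D 53 7E 2A.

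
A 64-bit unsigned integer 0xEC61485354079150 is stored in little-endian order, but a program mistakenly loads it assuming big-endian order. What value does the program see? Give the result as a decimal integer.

Stored little-endian, the bytes at ascending addresses are 50 91 07 54 53 48 61 EC.
Read back as big-endian, the last byte is least significant, giving 0x50910754534861EC.
0x50910754534861EC = 5805429453413179884.

5805429453413179884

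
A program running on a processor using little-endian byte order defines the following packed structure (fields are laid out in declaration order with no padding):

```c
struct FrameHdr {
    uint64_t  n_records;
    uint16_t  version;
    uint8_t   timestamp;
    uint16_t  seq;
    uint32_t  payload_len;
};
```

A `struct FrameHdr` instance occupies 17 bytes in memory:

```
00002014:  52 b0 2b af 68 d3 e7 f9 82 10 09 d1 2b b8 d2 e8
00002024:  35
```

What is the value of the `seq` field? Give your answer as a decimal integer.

11217

`seq` follows `n_records` (8 B), `version` (2 B), `timestamp` (1 B), so it starts at offset 8 + 2 + 1 = 11 and occupies 2 bytes.
Bytes at offsets 11..12: D1 2B.
Little-endian: lowest address holds the least-significant byte.
Reassemble most-significant byte first: 2B D1 → 0x2BD1.
0x2BD1 = 11217.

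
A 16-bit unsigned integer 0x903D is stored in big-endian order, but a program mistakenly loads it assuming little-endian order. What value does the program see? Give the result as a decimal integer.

Stored big-endian, the bytes at ascending addresses are 90 3D.
Read back as little-endian, the first byte is least significant, giving 0x3D90.
0x3D90 = 15760.

15760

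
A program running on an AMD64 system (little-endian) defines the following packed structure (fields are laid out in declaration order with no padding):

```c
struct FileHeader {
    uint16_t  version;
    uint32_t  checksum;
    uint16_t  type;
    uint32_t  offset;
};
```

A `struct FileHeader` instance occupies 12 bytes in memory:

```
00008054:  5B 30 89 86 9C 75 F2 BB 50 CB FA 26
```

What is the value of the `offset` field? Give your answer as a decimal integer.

`offset` follows `version` (2 B), `checksum` (4 B), `type` (2 B), so it starts at offset 2 + 4 + 2 = 8 and occupies 4 bytes.
Bytes at offsets 8..11: 50 CB FA 26.
Little-endian: lowest address holds the least-significant byte.
Reassemble most-significant byte first: 26 FA CB 50 → 0x26FACB50.
0x26FACB50 = 653970256.

653970256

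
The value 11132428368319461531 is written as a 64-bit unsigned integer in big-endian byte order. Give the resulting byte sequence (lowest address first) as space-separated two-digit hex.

9A 7E 54 9E 6D 29 B8 9B

11132428368319461531 in hexadecimal, padded to 64 bits, is 0x9A7E549E6D29B89B.
Split into bytes (most-significant first): 9A 7E 54 9E 6D 29 B8 9B.
Big-endian stores the most-significant byte at the lowest address.
So the memory order matches the most-significant-first order: 9A 7E 54 9E 6D 29 B8 9B.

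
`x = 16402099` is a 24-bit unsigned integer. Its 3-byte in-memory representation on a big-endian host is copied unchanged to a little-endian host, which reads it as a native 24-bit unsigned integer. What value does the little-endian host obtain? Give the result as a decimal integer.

16402099 in 24-bit hexadecimal is 0xFA46B3.
Stored big-endian, the bytes at ascending addresses are FA 46 B3.
Read back as little-endian, the first byte is least significant, giving 0xB346FA.
0xB346FA = 11749114.

11749114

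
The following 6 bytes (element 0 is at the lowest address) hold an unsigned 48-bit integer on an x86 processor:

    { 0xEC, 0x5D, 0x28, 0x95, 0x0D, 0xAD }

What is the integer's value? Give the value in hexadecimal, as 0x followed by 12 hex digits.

0xAD0D95285DEC

Little-endian stores the least-significant byte at the lowest address.
Reassemble most-significant byte first: AD 0D 95 28 5D EC → 0xAD0D95285DEC.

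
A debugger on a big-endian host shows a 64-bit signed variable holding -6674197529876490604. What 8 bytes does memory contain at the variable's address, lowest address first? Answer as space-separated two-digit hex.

A3 60 7C B5 3E EC 16 94

Two's complement of -6674197529876490604 in 64 bits: 6674197529876490604 = 0x5C9F834AC113E96C; invert → 0xA3607CB53EEC1693; add 1 → 0xA3607CB53EEC1694.
Split into bytes (most-significant first): A3 60 7C B5 3E EC 16 94.
Big-endian stores the most-significant byte at the lowest address.
So the memory order matches the most-significant-first order: A3 60 7C B5 3E EC 16 94.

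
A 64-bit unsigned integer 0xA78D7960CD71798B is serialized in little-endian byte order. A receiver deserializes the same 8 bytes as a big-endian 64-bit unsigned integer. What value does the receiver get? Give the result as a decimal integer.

10050189170354785703

Stored little-endian, the bytes at ascending addresses are 8B 79 71 CD 60 79 8D A7.
Read back as big-endian, the last byte is least significant, giving 0x8B7971CD60798DA7.
0x8B7971CD60798DA7 = 10050189170354785703.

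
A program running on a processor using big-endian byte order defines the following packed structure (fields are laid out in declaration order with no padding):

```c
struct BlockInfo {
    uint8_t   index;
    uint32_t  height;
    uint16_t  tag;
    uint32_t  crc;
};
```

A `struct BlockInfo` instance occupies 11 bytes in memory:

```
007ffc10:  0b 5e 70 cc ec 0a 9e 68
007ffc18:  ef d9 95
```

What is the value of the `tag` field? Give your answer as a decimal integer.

`tag` follows `index` (1 B), `height` (4 B), so it starts at offset 1 + 4 = 5 and occupies 2 bytes.
Bytes at offsets 5..6: 0A 9E.
In big-endian order the high byte comes first in memory.
The bytes are already most-significant first: 0x0A9E.
0x0A9E = 2718.

2718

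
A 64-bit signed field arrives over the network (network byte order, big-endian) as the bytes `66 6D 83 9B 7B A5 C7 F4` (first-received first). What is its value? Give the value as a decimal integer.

7380700068147742708

In big-endian order the high byte comes first in memory.
The bytes are already most-significant first: 0x666D839B7BA5C7F4.
0x666D839B7BA5C7F4 = 7380700068147742708.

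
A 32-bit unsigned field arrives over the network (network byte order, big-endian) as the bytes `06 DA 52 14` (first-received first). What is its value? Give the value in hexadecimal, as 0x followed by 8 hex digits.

Big-endian: lowest address holds the most-significant byte.
The bytes are already most-significant first: 0x06DA5214.

0x06DA5214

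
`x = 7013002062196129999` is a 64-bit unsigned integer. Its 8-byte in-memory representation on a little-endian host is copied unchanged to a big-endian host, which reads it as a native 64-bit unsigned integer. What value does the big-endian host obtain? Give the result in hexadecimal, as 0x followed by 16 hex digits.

7013002062196129999 in 64-bit hexadecimal is 0x61533038164840CF.
Stored little-endian, the bytes at ascending addresses are CF 40 48 16 38 30 53 61.
Read back as big-endian, the last byte is least significant, giving 0xCF40481638305361.

0xCF40481638305361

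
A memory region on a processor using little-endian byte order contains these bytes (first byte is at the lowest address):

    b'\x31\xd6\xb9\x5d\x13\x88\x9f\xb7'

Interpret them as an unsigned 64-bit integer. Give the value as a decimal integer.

Little-endian stores the least-significant byte at the lowest address.
Reassemble most-significant byte first: B7 9F 88 13 5D B9 D6 31 → 0xB79F88135DB9D631.
0xB79F88135DB9D631 = 13231443846996022833.

13231443846996022833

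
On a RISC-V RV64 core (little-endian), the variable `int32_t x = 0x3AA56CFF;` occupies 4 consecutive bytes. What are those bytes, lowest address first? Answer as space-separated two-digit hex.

Split into bytes (most-significant first): 3A A5 6C FF.
Little-endian: lowest address holds the least-significant byte.
So at ascending addresses the bytes are FF 6C A5 3A.

FF 6C A5 3A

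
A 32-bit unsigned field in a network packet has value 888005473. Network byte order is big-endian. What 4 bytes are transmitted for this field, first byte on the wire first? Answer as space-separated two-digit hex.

34 ED E3 61

888005473 in hexadecimal, padded to 32 bits, is 0x34EDE361.
Split into bytes (most-significant first): 34 ED E3 61.
Big-endian stores the most-significant byte at the lowest address.
So the memory order matches the most-significant-first order: 34 ED E3 61.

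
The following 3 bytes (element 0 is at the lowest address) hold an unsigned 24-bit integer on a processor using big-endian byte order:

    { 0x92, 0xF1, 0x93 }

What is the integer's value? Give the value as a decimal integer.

9630099

In big-endian order the high byte comes first in memory.
The bytes are already most-significant first: 0x92F193.
0x92F193 = 9630099.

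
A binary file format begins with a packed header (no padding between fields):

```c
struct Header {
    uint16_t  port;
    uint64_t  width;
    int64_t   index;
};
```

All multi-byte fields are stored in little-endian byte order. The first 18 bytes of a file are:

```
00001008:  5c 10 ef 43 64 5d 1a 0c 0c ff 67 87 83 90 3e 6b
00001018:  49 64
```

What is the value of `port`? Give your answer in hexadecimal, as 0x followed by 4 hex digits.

`port` is the first field, at byte offset 0, occupying 2 bytes.
Bytes at offsets 0..1: 5C 10.
Little-endian stores the least-significant byte at the lowest address.
Reassemble most-significant byte first: 10 5C → 0x105C.

0x105C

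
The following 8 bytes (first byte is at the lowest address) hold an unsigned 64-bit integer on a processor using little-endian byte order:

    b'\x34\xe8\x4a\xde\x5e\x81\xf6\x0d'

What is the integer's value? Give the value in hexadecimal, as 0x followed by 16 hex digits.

0x0DF6815EDE4AE834

Little-endian stores the least-significant byte at the lowest address.
Reassemble most-significant byte first: 0D F6 81 5E DE 4A E8 34 → 0x0DF6815EDE4AE834.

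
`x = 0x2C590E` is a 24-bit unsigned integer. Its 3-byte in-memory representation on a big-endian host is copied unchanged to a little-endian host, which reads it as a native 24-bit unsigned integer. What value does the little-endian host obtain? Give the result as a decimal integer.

940332

Stored big-endian, the bytes at ascending addresses are 2C 59 0E.
Read back as little-endian, the first byte is least significant, giving 0x0E592C.
0x0E592C = 940332.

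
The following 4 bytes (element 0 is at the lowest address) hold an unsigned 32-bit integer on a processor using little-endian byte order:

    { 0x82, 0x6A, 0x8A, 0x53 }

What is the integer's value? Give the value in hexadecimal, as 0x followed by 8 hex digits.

Little-endian stores the least-significant byte at the lowest address.
Reassemble most-significant byte first: 53 8A 6A 82 → 0x538A6A82.

0x538A6A82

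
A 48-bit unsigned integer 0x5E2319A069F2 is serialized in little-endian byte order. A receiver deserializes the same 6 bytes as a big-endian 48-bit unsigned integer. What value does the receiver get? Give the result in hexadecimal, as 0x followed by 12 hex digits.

Stored little-endian, the bytes at ascending addresses are F2 69 A0 19 23 5E.
Read back as big-endian, the last byte is least significant, giving 0xF269A019235E.

0xF269A019235E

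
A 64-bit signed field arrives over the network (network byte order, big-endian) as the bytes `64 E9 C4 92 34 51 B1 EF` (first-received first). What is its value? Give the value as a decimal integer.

7271559205588414959

In big-endian order the high byte comes first in memory.
The bytes are already most-significant first: 0x64E9C4923451B1EF.
0x64E9C4923451B1EF = 7271559205588414959.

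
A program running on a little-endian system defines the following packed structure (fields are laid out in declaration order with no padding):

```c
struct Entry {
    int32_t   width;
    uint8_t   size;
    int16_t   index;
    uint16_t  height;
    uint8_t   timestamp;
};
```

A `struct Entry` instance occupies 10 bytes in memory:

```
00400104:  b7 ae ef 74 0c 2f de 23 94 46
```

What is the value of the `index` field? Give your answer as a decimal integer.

-8657

`index` follows `width` (4 B), `size` (1 B), so it starts at offset 4 + 1 = 5 and occupies 2 bytes.
Bytes at offsets 5..6: 2F DE.
Little-endian: lowest address holds the least-significant byte.
Reassemble most-significant byte first: DE 2F → 0xDE2F.
Top bit is set, so as a signed 16-bit value this is 0xDE2F − 2^16 = -8657.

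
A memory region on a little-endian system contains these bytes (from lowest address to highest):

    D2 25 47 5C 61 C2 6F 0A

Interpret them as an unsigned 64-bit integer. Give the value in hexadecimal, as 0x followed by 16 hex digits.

0x0A6FC2615C4725D2

Little-endian stores the least-significant byte at the lowest address.
Reassemble most-significant byte first: 0A 6F C2 61 5C 47 25 D2 → 0x0A6FC2615C4725D2.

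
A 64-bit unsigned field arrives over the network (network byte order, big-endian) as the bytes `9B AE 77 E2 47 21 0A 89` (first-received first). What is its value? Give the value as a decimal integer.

Big-endian stores the most-significant byte at the lowest address.
The bytes are already most-significant first: 0x9BAE77E247210A89.
0x9BAE77E247210A89 = 11218035535566146185.

11218035535566146185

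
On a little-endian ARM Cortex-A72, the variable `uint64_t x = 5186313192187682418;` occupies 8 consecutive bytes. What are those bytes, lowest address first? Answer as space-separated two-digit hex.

5186313192187682418 in hexadecimal, padded to 64 bits, is 0x47F97C5EBA44DE72.
Split into bytes (most-significant first): 47 F9 7C 5E BA 44 DE 72.
Little-endian stores the least-significant byte at the lowest address.
So at ascending addresses the bytes are 72 DE 44 BA 5E 7C F9 47.

72 DE 44 BA 5E 7C F9 47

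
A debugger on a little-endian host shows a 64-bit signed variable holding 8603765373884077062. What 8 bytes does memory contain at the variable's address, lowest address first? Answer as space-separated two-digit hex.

06 94 2A D9 05 B7 66 77

8603765373884077062 in hexadecimal, padded to 64 bits, is 0x7766B705D92A9406.
Split into bytes (most-significant first): 77 66 B7 05 D9 2A 94 06.
Little-endian: lowest address holds the least-significant byte.
So at ascending addresses the bytes are 06 94 2A D9 05 B7 66 77.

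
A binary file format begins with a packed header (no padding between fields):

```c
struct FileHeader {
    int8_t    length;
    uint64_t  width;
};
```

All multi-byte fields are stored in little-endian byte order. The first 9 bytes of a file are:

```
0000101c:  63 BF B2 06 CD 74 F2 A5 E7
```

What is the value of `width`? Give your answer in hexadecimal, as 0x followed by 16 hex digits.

`width` follows `length` (1 byte), so it starts at byte offset 1 and occupies 8 bytes.
Bytes at offsets 1..8: BF B2 06 CD 74 F2 A5 E7.
In little-endian order the low byte comes first in memory.
Reassemble most-significant byte first: E7 A5 F2 74 CD 06 B2 BF → 0xE7A5F274CD06B2BF.

0xE7A5F274CD06B2BF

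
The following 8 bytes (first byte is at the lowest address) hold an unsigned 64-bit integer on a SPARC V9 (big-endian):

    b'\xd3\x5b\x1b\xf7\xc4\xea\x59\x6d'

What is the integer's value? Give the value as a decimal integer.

15229797315858028909

Big-endian stores the most-significant byte at the lowest address.
The bytes are already most-significant first: 0xD35B1BF7C4EA596D.
0xD35B1BF7C4EA596D = 15229797315858028909.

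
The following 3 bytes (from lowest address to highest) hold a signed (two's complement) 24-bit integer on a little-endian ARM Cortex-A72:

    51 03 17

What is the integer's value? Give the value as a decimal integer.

Little-endian stores the least-significant byte at the lowest address.
Reassemble most-significant byte first: 17 03 51 → 0x170351.
0x170351 = 1508177.

1508177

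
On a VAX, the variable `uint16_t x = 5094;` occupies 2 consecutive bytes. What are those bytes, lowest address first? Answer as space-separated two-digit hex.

E6 13

5094 in hexadecimal, padded to 16 bits, is 0x13E6.
Split into bytes (most-significant first): 13 E6.
In little-endian order the low byte comes first in memory.
So at ascending addresses the bytes are E6 13.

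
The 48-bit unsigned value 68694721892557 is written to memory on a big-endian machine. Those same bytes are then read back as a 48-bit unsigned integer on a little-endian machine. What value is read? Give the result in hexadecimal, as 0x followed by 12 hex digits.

68694721892557 in 48-bit hexadecimal is 0x3E7A3C7F10CD.
Stored big-endian, the bytes at ascending addresses are 3E 7A 3C 7F 10 CD.
Read back as little-endian, the first byte is least significant, giving 0xCD107F3C7A3E.

0xCD107F3C7A3E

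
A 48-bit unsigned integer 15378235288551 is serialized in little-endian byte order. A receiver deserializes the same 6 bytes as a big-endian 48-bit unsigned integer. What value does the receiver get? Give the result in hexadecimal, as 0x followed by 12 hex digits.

0xE76B4086FC0D

15378235288551 in 48-bit hexadecimal is 0x0DFC86406BE7.
Stored little-endian, the bytes at ascending addresses are E7 6B 40 86 FC 0D.
Read back as big-endian, the last byte is least significant, giving 0xE76B4086FC0D.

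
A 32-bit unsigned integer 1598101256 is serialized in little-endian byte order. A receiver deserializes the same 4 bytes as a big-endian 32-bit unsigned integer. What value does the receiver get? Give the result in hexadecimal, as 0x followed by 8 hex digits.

1598101256 in 32-bit hexadecimal is 0x5F411708.
Stored little-endian, the bytes at ascending addresses are 08 17 41 5F.
Read back as big-endian, the last byte is least significant, giving 0x0817415F.

0x0817415F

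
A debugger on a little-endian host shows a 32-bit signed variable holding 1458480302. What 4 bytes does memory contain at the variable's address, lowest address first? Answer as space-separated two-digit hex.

AE A4 EE 56

1458480302 in hexadecimal, padded to 32 bits, is 0x56EEA4AE.
Split into bytes (most-significant first): 56 EE A4 AE.
Little-endian: lowest address holds the least-significant byte.
So at ascending addresses the bytes are AE A4 EE 56.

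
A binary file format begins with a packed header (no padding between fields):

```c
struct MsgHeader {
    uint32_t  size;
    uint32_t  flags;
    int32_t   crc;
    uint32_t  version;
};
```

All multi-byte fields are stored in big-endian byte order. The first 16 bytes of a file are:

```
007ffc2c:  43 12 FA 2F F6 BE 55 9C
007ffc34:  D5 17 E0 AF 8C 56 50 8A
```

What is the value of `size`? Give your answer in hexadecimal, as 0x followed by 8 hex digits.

0x4312FA2F

`size` is the first field, at byte offset 0, occupying 4 bytes.
Bytes at offsets 0..3: 43 12 FA 2F.
In big-endian order the high byte comes first in memory.
The bytes are already most-significant first: 0x4312FA2F.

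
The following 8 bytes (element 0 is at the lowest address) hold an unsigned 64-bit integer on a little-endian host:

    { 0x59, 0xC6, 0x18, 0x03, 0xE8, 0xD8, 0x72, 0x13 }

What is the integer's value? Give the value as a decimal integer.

1401420925061613145

Little-endian: lowest address holds the least-significant byte.
Reassemble most-significant byte first: 13 72 D8 E8 03 18 C6 59 → 0x1372D8E80318C659.
0x1372D8E80318C659 = 1401420925061613145.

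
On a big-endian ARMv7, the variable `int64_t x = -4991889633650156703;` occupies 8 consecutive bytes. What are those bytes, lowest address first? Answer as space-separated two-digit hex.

BA B9 3E D3 8C 53 DB 61

Two's complement of -4991889633650156703 in 64 bits: 4991889633650156703 = 0x4546C12C73AC249F; invert → 0xBAB93ED38C53DB60; add 1 → 0xBAB93ED38C53DB61.
Split into bytes (most-significant first): BA B9 3E D3 8C 53 DB 61.
Big-endian stores the most-significant byte at the lowest address.
So the memory order matches the most-significant-first order: BA B9 3E D3 8C 53 DB 61.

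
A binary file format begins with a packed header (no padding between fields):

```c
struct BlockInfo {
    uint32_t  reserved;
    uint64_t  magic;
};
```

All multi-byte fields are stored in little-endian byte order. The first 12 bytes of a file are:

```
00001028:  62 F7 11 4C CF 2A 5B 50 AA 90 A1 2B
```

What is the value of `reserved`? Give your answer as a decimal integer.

`reserved` is the first field, at byte offset 0, occupying 4 bytes.
Bytes at offsets 0..3: 62 F7 11 4C.
Little-endian stores the least-significant byte at the lowest address.
Reassemble most-significant byte first: 4C 11 F7 62 → 0x4C11F762.
0x4C11F762 = 1276245858.

1276245858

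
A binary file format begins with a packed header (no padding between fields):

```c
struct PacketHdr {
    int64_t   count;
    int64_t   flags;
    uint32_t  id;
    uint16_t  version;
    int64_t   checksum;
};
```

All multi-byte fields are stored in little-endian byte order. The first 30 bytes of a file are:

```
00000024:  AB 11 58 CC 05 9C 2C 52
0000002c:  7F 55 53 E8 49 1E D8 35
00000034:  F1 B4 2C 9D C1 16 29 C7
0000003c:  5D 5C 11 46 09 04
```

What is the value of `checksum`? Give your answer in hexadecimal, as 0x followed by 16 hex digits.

`checksum` follows `count` (8 B), `flags` (8 B), `id` (4 B), `version` (2 B), so it starts at offset 8 + 8 + 4 + 2 = 22 and occupies 8 bytes.
Bytes at offsets 22..29: 29 C7 5D 5C 11 46 09 04.
In little-endian order the low byte comes first in memory.
Reassemble most-significant byte first: 04 09 46 11 5C 5D C7 29 → 0x040946115C5DC729.

0x040946115C5DC729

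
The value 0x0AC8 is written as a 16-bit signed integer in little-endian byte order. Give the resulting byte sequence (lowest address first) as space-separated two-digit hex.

Split into bytes (most-significant first): 0A C8.
Little-endian stores the least-significant byte at the lowest address.
So at ascending addresses the bytes are C8 0A.

C8 0A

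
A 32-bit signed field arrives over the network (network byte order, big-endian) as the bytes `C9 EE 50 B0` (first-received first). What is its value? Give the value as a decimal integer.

In big-endian order the high byte comes first in memory.
The bytes are already most-significant first: 0xC9EE50B0.
Top bit is set, so as a signed 32-bit value this is 0xC9EE50B0 − 2^32 = -907128656.

-907128656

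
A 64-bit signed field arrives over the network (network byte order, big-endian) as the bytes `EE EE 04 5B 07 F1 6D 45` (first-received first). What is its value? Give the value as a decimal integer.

Big-endian: lowest address holds the most-significant byte.
The bytes are already most-significant first: 0xEEEE045B07F16D45.
Top bit is set, so as a signed 64-bit value this is 0xEEEE045B07F16D45 − 2^64 = -1230040859203769019.

-1230040859203769019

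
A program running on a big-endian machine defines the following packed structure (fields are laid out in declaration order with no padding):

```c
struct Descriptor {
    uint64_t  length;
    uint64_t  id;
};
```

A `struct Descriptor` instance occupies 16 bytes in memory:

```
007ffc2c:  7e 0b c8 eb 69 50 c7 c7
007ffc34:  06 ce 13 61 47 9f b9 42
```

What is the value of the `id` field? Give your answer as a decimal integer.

`id` follows `length` (8 bytes), so it starts at byte offset 8 and occupies 8 bytes.
Bytes at offsets 8..15: 06 CE 13 61 47 9F B9 42.
Big-endian stores the most-significant byte at the lowest address.
The bytes are already most-significant first: 0x06CE1361479FB942.
0x06CE1361479FB942 = 490350717964368194.

490350717964368194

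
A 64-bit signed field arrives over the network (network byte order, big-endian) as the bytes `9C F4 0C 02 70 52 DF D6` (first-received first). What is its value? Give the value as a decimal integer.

-7137066304861446186

In big-endian order the high byte comes first in memory.
The bytes are already most-significant first: 0x9CF40C027052DFD6.
Top bit is set, so as a signed 64-bit value this is 0x9CF40C027052DFD6 − 2^64 = -7137066304861446186.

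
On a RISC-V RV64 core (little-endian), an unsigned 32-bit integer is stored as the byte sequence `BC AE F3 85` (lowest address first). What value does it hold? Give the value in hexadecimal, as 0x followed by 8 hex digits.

0x85F3AEBC

Little-endian stores the least-significant byte at the lowest address.
Reassemble most-significant byte first: 85 F3 AE BC → 0x85F3AEBC.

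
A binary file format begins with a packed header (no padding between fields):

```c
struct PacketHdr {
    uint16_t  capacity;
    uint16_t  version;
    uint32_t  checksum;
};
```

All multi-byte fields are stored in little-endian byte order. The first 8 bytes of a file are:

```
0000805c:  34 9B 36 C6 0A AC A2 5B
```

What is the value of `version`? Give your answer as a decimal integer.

50742

`version` follows `capacity` (2 bytes), so it starts at byte offset 2 and occupies 2 bytes.
Bytes at offsets 2..3: 36 C6.
In little-endian order the low byte comes first in memory.
Reassemble most-significant byte first: C6 36 → 0xC636.
0xC636 = 50742.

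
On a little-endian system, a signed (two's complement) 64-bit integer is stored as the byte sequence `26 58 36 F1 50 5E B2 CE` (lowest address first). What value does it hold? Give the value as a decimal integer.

-3552673454304634842

In little-endian order the low byte comes first in memory.
Reassemble most-significant byte first: CE B2 5E 50 F1 36 58 26 → 0xCEB25E50F1365826.
Top bit is set, so as a signed 64-bit value this is 0xCEB25E50F1365826 − 2^64 = -3552673454304634842.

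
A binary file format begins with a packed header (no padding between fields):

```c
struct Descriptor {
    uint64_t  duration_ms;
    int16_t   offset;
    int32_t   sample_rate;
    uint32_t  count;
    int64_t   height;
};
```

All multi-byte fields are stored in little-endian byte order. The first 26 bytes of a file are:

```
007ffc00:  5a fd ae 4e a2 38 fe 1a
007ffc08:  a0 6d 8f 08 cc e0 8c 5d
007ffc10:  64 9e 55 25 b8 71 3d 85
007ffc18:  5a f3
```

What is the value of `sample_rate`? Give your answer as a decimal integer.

-523499377

`sample_rate` follows `duration_ms` (8 B), `offset` (2 B), so it starts at offset 8 + 2 = 10 and occupies 4 bytes.
Bytes at offsets 10..13: 8F 08 CC E0.
Little-endian: lowest address holds the least-significant byte.
Reassemble most-significant byte first: E0 CC 08 8F → 0xE0CC088F.
Top bit is set, so as a signed 32-bit value this is 0xE0CC088F − 2^32 = -523499377.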